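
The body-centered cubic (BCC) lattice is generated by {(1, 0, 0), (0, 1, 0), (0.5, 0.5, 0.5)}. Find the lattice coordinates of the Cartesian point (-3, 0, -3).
3b₂ - 6b₃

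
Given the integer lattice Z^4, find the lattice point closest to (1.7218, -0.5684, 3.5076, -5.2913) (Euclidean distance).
(2, -1, 4, -5)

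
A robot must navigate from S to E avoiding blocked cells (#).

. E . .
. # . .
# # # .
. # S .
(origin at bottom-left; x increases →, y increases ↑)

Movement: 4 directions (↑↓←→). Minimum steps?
6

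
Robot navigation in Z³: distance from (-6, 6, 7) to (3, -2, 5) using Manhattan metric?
19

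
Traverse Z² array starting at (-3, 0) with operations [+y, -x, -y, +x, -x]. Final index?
(-4, 0)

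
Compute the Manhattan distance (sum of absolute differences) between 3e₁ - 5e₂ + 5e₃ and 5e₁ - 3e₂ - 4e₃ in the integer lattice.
13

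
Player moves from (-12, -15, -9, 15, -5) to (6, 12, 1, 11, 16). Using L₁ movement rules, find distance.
80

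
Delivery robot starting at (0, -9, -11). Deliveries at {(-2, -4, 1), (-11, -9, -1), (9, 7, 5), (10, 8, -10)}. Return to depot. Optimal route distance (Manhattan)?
108
(one optimal route: (0, -9, -11) → (-11, -9, -1) → (-2, -4, 1) → (9, 7, 5) → (10, 8, -10) → (0, -9, -11))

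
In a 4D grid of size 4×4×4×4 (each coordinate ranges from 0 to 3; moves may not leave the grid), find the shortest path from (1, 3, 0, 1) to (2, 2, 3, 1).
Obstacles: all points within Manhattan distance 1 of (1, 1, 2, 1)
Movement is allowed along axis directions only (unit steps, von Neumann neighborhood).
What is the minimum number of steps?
5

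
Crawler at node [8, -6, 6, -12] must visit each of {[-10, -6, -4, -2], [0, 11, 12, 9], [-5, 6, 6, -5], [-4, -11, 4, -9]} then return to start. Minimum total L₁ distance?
160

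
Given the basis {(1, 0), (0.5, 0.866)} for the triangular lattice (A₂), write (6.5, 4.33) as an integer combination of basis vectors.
4b₁ + 5b₂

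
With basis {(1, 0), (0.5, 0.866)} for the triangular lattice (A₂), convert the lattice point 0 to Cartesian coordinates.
(0, 0)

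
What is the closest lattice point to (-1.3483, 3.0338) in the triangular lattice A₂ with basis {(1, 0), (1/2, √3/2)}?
(-1.5, 2.598)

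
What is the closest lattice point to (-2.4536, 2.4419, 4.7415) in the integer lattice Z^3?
(-2, 2, 5)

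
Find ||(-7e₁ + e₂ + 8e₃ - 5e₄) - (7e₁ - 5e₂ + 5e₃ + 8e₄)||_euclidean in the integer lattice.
20.2485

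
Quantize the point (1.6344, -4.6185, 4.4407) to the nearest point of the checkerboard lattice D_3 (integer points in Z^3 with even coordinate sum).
(2, -5, 5)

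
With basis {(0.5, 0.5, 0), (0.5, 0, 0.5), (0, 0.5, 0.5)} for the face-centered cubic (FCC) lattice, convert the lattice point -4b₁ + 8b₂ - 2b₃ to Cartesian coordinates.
(2, -3, 3)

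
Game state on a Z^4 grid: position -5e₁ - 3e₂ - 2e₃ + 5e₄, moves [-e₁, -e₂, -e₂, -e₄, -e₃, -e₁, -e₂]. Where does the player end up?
(-7, -6, -3, 4)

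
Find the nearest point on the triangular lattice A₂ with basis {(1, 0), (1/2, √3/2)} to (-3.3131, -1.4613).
(-3, -1.732)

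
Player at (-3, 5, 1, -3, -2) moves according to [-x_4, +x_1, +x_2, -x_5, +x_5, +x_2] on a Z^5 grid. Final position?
(-2, 7, 1, -4, -2)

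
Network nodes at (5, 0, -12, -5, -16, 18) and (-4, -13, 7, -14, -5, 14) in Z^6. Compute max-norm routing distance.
19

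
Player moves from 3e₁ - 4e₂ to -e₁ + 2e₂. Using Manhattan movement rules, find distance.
10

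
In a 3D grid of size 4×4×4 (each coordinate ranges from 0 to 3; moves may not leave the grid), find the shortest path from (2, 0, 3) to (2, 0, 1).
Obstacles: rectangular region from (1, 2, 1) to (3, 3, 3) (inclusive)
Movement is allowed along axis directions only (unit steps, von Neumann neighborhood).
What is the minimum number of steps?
2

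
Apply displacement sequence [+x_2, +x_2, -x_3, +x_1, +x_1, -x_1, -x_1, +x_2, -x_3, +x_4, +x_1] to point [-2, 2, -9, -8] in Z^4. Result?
(-1, 5, -11, -7)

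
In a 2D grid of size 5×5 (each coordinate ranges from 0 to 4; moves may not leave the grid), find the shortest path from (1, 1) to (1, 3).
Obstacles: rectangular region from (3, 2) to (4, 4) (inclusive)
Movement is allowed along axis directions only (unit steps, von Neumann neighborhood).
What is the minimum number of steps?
2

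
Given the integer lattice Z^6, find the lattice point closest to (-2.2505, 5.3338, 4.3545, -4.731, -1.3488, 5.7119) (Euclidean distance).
(-2, 5, 4, -5, -1, 6)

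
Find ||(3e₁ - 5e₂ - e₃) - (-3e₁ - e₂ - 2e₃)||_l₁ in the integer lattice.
11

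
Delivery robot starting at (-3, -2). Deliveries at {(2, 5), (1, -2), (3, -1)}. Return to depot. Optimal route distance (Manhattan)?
26
(one optimal route: (-3, -2) → (2, 5) → (3, -1) → (1, -2) → (-3, -2))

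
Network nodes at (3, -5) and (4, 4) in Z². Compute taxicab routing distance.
10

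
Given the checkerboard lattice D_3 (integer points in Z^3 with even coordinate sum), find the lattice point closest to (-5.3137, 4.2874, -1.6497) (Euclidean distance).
(-5, 4, -1)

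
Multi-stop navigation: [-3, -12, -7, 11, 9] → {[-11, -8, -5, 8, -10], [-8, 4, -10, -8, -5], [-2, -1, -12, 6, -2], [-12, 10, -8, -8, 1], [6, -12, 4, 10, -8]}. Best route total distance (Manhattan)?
153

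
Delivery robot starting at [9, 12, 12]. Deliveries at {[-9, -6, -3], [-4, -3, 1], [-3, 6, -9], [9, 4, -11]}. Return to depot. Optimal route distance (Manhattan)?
122
(one optimal route: (9, 12, 12) → (-4, -3, 1) → (-9, -6, -3) → (-3, 6, -9) → (9, 4, -11) → (9, 12, 12))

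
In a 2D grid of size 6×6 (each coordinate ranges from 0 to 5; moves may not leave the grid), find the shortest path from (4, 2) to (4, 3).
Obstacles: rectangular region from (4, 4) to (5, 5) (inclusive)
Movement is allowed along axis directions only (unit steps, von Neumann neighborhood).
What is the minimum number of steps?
1
(one shortest path: (4, 2) → (4, 3))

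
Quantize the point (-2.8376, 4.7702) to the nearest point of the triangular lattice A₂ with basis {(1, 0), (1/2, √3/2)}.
(-3, 5.196)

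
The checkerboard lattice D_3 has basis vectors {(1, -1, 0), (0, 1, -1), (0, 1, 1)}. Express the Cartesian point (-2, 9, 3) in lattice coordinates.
-2b₁ + 2b₂ + 5b₃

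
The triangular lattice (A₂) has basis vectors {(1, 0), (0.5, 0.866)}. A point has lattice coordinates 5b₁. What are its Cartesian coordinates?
(5, 0)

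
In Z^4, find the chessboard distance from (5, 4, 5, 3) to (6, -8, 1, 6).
12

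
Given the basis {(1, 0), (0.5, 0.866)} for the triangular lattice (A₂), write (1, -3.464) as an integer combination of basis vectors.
3b₁ - 4b₂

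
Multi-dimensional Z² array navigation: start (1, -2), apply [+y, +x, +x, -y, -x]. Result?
(2, -2)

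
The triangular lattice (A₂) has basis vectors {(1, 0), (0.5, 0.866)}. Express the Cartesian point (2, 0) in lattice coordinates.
2b₁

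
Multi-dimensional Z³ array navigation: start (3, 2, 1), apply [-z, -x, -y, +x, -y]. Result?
(3, 0, 0)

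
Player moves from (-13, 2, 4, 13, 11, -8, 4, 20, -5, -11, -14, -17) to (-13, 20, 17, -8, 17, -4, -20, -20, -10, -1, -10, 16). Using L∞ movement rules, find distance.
40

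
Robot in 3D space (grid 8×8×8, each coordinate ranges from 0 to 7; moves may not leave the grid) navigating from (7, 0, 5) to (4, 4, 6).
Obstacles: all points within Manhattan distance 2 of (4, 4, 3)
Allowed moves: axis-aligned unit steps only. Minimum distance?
8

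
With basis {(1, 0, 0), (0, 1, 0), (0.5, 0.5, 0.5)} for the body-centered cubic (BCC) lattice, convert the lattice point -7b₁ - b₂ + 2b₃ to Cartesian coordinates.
(-6, 0, 1)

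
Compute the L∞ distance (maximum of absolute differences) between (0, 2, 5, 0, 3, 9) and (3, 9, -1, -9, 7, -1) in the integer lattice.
10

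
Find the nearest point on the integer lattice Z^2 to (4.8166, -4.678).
(5, -5)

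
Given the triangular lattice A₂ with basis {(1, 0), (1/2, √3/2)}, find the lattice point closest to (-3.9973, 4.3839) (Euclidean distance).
(-3.5, 4.33)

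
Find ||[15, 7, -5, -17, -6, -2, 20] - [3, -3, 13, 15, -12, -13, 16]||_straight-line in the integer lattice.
42.0119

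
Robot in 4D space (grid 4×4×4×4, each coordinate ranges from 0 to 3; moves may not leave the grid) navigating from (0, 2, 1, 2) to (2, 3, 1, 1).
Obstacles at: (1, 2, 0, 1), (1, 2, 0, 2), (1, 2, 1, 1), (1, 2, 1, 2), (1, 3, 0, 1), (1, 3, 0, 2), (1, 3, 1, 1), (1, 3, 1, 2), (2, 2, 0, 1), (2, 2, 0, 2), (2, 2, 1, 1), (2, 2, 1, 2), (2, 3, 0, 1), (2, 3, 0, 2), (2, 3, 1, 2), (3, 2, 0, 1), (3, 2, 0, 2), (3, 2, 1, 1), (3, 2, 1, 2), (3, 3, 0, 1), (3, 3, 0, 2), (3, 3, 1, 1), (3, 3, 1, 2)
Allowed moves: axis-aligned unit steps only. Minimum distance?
6
(one shortest path: (0, 2, 1, 2) → (0, 3, 1, 2) → (0, 3, 2, 2) → (1, 3, 2, 2) → (2, 3, 2, 2) → (2, 3, 2, 1) → (2, 3, 1, 1))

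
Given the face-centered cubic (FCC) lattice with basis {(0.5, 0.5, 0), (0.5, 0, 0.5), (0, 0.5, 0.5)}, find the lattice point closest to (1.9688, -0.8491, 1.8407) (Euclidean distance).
(2, -1, 2)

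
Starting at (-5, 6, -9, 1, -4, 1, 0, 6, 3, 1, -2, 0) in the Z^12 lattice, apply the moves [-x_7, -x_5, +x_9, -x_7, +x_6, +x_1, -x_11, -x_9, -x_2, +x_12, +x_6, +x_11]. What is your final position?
(-4, 5, -9, 1, -5, 3, -2, 6, 3, 1, -2, 1)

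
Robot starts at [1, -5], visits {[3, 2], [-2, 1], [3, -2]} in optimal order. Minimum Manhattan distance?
15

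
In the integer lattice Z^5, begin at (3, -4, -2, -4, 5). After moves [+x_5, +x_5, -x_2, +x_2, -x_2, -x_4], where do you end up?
(3, -5, -2, -5, 7)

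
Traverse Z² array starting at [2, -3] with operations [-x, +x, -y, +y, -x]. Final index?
(1, -3)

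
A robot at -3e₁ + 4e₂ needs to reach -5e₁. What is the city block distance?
6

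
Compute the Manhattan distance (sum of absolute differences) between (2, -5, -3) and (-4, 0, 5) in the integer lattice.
19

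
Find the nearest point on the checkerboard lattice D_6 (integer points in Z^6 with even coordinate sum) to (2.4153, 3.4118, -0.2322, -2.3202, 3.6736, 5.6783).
(3, 3, 0, -2, 4, 6)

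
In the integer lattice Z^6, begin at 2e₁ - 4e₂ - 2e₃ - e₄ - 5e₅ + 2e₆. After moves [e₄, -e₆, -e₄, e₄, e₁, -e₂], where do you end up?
(3, -5, -2, 0, -5, 1)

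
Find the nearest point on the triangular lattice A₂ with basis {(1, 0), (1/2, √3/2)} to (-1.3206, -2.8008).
(-1.5, -2.598)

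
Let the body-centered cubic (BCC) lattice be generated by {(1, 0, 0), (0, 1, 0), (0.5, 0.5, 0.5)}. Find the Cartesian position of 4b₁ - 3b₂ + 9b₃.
(8.5, 1.5, 4.5)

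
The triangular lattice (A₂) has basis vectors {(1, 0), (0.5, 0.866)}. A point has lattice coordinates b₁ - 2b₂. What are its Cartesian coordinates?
(0, -1.732)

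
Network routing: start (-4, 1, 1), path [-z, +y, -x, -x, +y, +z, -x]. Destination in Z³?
(-7, 3, 1)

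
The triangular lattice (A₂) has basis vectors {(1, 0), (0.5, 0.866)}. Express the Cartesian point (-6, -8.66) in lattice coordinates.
-b₁ - 10b₂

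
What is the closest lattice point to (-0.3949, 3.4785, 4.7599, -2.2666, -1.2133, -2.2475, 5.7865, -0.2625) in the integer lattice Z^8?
(0, 3, 5, -2, -1, -2, 6, 0)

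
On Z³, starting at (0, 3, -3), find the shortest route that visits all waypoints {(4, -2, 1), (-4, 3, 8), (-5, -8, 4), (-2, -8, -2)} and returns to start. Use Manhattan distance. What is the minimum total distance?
68
(one optimal route: (0, 3, -3) → (4, -2, 1) → (-2, -8, -2) → (-5, -8, 4) → (-4, 3, 8) → (0, 3, -3))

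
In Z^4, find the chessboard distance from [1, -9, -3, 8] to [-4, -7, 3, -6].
14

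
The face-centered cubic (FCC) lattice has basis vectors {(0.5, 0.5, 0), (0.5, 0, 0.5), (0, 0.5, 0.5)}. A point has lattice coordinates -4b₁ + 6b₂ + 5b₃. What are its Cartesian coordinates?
(1, 0.5, 5.5)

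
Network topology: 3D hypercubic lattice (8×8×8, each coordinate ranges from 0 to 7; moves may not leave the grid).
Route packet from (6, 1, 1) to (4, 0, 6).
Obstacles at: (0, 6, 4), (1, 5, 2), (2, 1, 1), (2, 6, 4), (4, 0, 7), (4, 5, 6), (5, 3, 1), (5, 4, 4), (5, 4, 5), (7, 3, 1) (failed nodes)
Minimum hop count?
8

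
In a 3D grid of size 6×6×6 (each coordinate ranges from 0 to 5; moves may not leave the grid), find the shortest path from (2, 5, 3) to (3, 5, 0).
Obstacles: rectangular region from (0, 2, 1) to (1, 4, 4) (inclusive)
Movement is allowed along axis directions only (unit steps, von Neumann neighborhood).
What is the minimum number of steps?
4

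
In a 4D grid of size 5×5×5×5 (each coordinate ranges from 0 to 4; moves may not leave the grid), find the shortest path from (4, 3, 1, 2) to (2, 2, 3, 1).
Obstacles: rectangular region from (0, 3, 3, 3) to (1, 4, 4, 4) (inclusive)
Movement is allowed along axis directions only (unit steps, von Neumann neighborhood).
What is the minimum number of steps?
6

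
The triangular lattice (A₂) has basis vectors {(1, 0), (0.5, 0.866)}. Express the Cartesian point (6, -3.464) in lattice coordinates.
8b₁ - 4b₂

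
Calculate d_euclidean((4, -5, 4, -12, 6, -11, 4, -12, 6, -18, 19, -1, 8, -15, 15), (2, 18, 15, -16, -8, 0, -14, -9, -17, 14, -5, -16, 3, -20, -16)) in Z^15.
68.4471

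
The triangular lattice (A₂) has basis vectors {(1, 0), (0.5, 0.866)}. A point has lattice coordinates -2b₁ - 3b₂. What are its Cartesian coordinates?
(-3.5, -2.598)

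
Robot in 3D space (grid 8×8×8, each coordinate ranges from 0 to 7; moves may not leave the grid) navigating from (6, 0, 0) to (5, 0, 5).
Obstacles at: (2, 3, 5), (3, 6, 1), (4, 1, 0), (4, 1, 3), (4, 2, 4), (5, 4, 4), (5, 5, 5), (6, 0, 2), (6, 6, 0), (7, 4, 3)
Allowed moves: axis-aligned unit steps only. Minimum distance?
6
(one shortest path: (6, 0, 0) → (5, 0, 0) → (5, 0, 1) → (5, 0, 2) → (5, 0, 3) → (5, 0, 4) → (5, 0, 5))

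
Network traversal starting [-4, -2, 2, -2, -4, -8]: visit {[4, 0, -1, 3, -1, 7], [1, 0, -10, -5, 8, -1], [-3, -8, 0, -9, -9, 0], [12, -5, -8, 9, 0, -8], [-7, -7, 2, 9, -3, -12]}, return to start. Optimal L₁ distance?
214
(one optimal route: (-4, -2, 2, -2, -4, -8) → (-3, -8, 0, -9, -9, 0) → (1, 0, -10, -5, 8, -1) → (4, 0, -1, 3, -1, 7) → (12, -5, -8, 9, 0, -8) → (-7, -7, 2, 9, -3, -12) → (-4, -2, 2, -2, -4, -8))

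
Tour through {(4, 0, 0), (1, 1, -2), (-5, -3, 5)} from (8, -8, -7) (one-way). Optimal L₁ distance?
42
(one optimal route: (8, -8, -7) → (4, 0, 0) → (1, 1, -2) → (-5, -3, 5))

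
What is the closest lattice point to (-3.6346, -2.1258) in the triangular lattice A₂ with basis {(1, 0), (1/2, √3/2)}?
(-3.5, -2.598)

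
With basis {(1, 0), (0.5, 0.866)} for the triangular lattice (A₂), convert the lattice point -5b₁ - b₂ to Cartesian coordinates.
(-5.5, -0.866)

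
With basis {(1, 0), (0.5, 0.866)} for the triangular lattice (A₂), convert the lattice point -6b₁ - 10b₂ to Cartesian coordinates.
(-11, -8.66)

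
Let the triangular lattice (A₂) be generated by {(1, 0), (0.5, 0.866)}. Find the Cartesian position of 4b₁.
(4, 0)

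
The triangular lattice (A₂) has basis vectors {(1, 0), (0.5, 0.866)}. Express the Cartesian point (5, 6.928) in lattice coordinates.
b₁ + 8b₂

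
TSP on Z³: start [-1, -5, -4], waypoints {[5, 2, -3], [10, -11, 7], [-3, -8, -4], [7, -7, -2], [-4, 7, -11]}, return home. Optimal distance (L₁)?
104
(one optimal route: (-1, -5, -4) → (-3, -8, -4) → (10, -11, 7) → (7, -7, -2) → (5, 2, -3) → (-4, 7, -11) → (-1, -5, -4))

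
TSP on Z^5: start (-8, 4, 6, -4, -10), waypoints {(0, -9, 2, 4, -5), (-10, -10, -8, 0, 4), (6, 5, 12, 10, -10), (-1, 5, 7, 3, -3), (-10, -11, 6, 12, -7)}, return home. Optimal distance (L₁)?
192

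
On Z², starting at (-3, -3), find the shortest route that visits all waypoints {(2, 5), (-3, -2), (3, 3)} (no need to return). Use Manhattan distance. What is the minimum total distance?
15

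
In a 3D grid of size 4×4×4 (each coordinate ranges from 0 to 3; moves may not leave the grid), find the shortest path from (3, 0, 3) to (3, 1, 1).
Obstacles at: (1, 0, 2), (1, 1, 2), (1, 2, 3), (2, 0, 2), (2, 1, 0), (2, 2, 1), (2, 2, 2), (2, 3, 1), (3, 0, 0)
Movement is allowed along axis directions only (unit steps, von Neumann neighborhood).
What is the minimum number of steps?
3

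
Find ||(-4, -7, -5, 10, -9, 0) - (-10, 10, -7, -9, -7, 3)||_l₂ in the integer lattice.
26.5141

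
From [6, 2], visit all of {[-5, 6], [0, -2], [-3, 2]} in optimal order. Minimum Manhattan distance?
23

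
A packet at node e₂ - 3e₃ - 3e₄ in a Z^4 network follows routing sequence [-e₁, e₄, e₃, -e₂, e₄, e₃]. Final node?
(-1, 0, -1, -1)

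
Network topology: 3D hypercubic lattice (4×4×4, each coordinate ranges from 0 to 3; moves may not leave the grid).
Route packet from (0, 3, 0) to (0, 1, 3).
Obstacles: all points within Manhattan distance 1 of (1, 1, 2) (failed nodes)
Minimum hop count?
5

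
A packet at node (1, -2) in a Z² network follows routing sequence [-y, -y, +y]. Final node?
(1, -3)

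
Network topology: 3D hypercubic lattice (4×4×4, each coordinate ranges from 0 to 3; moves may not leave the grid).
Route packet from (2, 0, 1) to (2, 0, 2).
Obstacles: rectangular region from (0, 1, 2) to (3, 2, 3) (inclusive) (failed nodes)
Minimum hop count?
1
(one shortest path: (2, 0, 1) → (2, 0, 2))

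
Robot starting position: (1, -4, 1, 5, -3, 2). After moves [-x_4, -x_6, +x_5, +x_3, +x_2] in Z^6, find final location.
(1, -3, 2, 4, -2, 1)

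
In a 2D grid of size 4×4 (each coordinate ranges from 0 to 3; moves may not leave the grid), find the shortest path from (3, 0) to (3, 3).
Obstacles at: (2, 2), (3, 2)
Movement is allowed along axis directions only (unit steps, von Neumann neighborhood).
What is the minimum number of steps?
7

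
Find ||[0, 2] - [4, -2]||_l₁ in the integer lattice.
8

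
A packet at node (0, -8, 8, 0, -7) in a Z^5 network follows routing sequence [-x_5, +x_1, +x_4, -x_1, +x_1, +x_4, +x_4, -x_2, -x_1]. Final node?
(0, -9, 8, 3, -8)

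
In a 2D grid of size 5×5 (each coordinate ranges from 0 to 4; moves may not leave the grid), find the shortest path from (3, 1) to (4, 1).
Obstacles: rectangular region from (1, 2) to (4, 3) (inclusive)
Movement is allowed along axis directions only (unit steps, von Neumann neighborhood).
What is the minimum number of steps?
1
(one shortest path: (3, 1) → (4, 1))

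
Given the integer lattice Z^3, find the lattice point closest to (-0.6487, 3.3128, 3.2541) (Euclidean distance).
(-1, 3, 3)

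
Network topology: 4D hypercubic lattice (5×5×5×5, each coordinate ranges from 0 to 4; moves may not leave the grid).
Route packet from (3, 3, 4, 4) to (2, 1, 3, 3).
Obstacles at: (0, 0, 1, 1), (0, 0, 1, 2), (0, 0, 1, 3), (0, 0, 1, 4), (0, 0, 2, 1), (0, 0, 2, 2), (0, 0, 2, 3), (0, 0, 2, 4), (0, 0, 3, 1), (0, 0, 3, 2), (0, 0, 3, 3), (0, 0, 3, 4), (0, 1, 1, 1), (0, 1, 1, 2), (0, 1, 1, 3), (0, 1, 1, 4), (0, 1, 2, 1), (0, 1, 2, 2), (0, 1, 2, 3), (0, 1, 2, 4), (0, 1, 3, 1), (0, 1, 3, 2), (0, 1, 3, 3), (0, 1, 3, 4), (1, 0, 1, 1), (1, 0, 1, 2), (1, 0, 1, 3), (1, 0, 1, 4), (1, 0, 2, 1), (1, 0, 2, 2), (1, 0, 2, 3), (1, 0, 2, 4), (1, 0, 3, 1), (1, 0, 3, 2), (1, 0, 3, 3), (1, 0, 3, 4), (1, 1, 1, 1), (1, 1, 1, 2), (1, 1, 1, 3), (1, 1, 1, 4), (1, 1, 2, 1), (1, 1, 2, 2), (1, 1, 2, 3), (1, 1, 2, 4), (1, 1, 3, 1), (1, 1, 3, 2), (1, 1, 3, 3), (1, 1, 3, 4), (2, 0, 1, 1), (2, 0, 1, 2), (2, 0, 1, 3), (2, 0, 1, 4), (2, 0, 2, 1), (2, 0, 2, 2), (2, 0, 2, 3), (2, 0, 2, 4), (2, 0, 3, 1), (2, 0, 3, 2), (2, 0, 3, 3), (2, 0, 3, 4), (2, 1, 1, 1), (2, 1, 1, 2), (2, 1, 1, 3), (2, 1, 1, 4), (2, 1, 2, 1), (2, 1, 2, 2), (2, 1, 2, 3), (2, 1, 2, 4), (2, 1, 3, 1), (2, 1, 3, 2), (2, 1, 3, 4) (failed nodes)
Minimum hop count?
5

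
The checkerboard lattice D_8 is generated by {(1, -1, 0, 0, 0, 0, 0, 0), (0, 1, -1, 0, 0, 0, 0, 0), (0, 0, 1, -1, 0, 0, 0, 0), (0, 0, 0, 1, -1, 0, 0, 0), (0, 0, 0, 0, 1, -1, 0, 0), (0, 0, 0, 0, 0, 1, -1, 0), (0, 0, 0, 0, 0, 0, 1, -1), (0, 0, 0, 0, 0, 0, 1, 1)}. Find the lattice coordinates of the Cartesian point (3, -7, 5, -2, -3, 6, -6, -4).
3b₁ - 4b₂ + b₃ - b₄ - 4b₅ + 2b₆ - 4b₈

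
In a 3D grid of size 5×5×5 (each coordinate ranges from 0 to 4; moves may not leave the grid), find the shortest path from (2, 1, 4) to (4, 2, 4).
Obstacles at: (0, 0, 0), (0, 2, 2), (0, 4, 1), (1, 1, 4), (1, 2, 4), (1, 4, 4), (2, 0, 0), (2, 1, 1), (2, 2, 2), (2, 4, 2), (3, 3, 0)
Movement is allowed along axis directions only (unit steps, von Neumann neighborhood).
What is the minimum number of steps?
3
(one shortest path: (2, 1, 4) → (3, 1, 4) → (4, 1, 4) → (4, 2, 4))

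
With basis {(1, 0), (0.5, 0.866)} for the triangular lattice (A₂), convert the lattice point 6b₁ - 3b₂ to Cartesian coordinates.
(4.5, -2.598)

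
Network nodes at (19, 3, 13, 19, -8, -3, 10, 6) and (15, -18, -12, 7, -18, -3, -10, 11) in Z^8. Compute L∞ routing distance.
25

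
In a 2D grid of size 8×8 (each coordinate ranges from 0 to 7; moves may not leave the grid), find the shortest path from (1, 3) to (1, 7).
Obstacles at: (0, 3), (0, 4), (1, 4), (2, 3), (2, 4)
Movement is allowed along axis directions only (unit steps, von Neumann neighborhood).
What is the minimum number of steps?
10
(one shortest path: (1, 3) → (1, 2) → (2, 2) → (3, 2) → (3, 3) → (3, 4) → (3, 5) → (2, 5) → (1, 5) → (1, 6) → (1, 7))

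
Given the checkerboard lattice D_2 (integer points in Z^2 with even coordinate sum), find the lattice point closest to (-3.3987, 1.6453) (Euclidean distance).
(-4, 2)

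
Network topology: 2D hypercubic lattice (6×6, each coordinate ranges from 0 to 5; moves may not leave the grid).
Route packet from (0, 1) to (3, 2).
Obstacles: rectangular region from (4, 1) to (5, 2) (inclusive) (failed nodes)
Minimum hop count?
4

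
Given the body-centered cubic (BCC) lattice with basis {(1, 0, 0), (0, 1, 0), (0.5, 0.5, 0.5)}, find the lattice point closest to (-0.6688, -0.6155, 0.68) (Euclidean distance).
(-0.5, -0.5, 0.5)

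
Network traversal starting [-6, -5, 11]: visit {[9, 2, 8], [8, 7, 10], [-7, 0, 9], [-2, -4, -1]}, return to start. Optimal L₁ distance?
82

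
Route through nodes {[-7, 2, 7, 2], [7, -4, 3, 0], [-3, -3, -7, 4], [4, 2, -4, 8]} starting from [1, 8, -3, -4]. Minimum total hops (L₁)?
92
(one optimal route: (1, 8, -3, -4) → (4, 2, -4, 8) → (-3, -3, -7, 4) → (-7, 2, 7, 2) → (7, -4, 3, 0))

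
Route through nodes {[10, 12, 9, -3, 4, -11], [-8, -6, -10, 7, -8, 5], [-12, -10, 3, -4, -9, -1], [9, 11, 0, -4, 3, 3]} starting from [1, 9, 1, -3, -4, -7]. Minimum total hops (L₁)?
159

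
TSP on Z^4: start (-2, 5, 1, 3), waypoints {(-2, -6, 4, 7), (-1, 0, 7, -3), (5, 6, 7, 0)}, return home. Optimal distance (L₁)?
70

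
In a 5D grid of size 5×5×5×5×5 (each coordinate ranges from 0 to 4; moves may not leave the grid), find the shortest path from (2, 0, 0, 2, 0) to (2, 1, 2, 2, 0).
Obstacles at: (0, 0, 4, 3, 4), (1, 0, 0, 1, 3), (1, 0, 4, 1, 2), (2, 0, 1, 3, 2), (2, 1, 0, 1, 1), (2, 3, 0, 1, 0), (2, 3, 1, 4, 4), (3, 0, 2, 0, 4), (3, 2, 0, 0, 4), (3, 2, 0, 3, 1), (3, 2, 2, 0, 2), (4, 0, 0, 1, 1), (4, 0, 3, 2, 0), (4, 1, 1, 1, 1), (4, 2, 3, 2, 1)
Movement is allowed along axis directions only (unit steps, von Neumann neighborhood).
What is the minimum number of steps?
3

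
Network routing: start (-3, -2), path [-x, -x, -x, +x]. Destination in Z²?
(-5, -2)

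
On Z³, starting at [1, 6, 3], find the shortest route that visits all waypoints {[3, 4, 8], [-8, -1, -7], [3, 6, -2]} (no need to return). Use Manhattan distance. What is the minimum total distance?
44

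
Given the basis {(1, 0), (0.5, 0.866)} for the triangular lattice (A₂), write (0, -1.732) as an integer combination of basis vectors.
b₁ - 2b₂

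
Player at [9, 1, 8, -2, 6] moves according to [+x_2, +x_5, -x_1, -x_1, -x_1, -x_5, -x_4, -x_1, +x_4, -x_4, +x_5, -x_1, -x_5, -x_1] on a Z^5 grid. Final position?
(3, 2, 8, -3, 6)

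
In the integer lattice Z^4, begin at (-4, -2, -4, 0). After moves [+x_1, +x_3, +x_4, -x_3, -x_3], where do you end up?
(-3, -2, -5, 1)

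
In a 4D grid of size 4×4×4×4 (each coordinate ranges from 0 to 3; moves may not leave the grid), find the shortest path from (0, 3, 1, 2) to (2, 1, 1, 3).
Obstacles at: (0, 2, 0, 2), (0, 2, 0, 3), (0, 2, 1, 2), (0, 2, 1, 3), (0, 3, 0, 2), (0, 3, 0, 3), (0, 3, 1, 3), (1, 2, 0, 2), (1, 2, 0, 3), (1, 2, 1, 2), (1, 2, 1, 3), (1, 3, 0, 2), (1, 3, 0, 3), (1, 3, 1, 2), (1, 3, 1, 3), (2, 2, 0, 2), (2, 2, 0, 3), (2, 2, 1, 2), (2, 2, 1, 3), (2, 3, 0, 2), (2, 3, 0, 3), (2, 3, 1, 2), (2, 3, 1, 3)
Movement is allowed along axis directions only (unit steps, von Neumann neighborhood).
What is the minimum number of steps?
7
(one shortest path: (0, 3, 1, 2) → (0, 3, 2, 2) → (1, 3, 2, 2) → (2, 3, 2, 2) → (2, 2, 2, 2) → (2, 1, 2, 2) → (2, 1, 1, 2) → (2, 1, 1, 3))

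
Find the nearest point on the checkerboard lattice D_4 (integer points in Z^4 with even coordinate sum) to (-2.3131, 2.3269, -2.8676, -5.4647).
(-2, 2, -3, -5)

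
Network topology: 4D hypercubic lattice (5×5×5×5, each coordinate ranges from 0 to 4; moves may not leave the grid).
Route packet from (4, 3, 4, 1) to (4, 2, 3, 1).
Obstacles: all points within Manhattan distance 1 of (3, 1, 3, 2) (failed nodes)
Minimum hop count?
2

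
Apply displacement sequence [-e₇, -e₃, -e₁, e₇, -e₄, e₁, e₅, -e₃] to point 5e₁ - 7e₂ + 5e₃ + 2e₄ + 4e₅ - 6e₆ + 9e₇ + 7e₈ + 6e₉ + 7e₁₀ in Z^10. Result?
(5, -7, 3, 1, 5, -6, 9, 7, 6, 7)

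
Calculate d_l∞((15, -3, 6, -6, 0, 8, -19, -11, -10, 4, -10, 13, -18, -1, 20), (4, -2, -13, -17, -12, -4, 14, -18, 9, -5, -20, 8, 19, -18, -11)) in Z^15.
37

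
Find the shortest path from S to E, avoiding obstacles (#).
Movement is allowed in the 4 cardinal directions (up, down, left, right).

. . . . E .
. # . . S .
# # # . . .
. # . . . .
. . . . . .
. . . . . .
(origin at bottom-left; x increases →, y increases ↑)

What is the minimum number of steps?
1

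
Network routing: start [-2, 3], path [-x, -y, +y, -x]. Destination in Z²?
(-4, 3)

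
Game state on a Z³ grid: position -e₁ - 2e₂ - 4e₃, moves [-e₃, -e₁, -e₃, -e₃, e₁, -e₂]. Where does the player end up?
(-1, -3, -7)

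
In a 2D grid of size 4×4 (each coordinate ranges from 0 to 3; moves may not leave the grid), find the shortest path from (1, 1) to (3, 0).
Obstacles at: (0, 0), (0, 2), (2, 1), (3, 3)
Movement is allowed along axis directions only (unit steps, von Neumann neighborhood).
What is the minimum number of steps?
3
(one shortest path: (1, 1) → (1, 0) → (2, 0) → (3, 0))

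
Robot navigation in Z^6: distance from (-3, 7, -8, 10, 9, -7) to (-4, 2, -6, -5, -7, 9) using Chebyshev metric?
16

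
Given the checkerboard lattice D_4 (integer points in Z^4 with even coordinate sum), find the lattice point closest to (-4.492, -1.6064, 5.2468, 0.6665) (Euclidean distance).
(-4, -2, 5, 1)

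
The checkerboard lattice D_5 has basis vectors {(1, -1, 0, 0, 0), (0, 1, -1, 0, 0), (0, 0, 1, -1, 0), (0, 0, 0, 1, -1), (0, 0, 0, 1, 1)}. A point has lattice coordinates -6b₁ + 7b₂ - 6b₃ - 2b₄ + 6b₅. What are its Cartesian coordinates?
(-6, 13, -13, 10, 8)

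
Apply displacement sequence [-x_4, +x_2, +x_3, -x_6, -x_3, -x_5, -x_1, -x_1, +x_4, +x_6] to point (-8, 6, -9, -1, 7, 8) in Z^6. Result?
(-10, 7, -9, -1, 6, 8)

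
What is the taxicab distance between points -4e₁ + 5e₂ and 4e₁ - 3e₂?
16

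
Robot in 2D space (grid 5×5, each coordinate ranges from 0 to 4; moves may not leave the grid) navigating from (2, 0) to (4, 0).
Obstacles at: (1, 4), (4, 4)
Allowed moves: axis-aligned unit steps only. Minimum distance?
2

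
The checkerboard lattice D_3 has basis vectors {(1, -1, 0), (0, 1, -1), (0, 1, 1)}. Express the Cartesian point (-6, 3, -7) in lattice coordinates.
-6b₁ + 2b₂ - 5b₃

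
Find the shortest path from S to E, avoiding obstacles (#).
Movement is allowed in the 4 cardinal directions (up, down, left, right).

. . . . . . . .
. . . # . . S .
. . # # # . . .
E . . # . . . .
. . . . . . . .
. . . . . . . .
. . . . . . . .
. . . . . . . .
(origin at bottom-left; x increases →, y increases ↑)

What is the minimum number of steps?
10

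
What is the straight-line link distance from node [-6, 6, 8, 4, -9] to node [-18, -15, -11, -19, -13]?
38.6135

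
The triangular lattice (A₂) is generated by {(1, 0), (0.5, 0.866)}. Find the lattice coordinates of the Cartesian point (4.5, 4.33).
2b₁ + 5b₂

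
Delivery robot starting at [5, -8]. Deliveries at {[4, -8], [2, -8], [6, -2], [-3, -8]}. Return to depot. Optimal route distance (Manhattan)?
30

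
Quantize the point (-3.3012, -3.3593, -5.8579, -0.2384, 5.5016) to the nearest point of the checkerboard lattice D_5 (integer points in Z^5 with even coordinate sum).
(-3, -3, -6, 0, 6)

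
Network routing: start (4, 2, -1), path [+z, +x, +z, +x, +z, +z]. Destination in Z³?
(6, 2, 3)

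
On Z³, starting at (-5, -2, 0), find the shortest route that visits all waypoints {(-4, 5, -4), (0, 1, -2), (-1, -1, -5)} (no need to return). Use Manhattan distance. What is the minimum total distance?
26
(one optimal route: (-5, -2, 0) → (0, 1, -2) → (-1, -1, -5) → (-4, 5, -4))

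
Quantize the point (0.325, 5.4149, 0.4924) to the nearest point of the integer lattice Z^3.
(0, 5, 0)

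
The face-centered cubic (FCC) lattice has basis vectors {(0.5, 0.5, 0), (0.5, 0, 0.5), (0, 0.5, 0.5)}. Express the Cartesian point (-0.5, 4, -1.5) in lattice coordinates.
5b₁ - 6b₂ + 3b₃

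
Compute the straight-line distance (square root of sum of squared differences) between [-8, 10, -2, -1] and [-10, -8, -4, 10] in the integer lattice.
21.2838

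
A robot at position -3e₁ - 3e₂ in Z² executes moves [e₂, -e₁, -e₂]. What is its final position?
(-4, -3)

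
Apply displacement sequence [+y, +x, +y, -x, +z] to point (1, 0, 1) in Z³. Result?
(1, 2, 2)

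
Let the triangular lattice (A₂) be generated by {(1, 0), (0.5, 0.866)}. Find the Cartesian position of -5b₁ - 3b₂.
(-6.5, -2.598)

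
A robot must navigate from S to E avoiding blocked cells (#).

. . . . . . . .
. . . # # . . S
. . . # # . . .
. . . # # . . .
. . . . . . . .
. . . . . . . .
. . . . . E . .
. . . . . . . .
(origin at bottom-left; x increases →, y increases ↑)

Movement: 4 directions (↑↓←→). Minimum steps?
7
(one shortest path: (7, 6) → (6, 6) → (5, 6) → (5, 5) → (5, 4) → (5, 3) → (5, 2) → (5, 1))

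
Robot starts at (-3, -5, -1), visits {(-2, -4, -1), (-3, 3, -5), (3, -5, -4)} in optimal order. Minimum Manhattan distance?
26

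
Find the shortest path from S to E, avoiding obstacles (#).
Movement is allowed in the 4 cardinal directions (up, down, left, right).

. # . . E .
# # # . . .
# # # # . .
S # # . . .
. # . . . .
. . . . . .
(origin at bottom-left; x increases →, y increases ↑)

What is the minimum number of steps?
11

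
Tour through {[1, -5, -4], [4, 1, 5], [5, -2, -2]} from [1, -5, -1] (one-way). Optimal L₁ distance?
23
(one optimal route: (1, -5, -1) → (1, -5, -4) → (5, -2, -2) → (4, 1, 5))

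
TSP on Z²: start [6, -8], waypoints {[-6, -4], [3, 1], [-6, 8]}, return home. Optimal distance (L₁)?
56
(one optimal route: (6, -8) → (-6, -4) → (-6, 8) → (3, 1) → (6, -8))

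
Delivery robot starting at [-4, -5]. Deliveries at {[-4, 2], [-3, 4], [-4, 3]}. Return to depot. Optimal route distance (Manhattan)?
20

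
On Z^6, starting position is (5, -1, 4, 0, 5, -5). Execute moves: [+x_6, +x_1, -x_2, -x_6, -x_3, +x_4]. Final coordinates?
(6, -2, 3, 1, 5, -5)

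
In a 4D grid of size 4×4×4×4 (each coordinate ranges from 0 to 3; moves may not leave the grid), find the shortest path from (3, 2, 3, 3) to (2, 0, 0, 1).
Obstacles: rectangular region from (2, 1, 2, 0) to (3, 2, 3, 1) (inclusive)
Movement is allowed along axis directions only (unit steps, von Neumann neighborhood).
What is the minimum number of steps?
8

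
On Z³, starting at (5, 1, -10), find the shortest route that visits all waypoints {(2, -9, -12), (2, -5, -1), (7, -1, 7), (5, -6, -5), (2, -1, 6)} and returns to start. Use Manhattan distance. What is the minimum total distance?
74
(one optimal route: (5, 1, -10) → (2, -9, -12) → (5, -6, -5) → (2, -5, -1) → (2, -1, 6) → (7, -1, 7) → (5, 1, -10))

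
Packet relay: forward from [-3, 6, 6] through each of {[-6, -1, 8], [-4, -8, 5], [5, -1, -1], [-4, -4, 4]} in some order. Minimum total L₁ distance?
46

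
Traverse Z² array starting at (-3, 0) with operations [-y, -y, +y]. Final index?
(-3, -1)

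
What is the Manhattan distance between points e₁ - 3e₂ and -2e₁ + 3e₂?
9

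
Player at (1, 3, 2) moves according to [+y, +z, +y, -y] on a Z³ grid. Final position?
(1, 4, 3)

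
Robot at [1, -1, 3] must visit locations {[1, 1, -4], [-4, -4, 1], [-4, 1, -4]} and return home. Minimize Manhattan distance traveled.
34
(one optimal route: (1, -1, 3) → (1, 1, -4) → (-4, 1, -4) → (-4, -4, 1) → (1, -1, 3))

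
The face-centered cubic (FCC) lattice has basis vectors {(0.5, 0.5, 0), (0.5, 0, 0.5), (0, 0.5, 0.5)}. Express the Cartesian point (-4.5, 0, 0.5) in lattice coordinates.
-5b₁ - 4b₂ + 5b₃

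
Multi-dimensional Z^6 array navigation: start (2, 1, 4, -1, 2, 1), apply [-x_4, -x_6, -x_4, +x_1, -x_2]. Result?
(3, 0, 4, -3, 2, 0)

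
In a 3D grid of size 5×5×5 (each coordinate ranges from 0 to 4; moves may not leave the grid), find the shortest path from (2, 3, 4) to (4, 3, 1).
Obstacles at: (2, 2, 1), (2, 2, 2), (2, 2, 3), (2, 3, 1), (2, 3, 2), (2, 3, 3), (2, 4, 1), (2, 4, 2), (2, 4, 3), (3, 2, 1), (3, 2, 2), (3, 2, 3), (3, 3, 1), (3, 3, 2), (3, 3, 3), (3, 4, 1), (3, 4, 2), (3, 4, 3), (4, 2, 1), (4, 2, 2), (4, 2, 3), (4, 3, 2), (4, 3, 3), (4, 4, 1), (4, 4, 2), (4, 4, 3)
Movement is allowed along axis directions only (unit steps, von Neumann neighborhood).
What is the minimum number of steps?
9
(one shortest path: (2, 3, 4) → (1, 3, 4) → (1, 3, 3) → (1, 3, 2) → (1, 3, 1) → (1, 3, 0) → (2, 3, 0) → (3, 3, 0) → (4, 3, 0) → (4, 3, 1))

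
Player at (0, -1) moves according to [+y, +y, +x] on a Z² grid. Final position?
(1, 1)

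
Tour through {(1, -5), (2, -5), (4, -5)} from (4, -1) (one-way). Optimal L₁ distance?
7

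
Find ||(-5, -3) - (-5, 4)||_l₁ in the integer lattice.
7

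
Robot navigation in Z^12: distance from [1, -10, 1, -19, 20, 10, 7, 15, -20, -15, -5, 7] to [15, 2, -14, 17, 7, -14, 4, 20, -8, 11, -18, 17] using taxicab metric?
183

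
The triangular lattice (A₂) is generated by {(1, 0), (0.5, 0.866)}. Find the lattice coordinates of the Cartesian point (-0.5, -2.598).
b₁ - 3b₂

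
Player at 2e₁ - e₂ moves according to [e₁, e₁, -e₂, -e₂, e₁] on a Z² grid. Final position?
(5, -3)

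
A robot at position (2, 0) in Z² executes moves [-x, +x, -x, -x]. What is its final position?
(0, 0)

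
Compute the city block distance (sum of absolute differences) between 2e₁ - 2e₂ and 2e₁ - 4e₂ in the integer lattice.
2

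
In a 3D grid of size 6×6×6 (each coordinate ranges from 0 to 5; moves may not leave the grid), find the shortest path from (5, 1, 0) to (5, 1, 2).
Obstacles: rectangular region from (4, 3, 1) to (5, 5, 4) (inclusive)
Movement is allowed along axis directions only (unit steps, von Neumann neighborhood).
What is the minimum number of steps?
2
(one shortest path: (5, 1, 0) → (5, 1, 1) → (5, 1, 2))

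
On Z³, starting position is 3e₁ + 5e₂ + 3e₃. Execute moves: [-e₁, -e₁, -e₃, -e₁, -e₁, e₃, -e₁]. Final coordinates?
(-2, 5, 3)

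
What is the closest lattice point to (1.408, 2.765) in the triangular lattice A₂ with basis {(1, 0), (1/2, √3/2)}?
(1.5, 2.598)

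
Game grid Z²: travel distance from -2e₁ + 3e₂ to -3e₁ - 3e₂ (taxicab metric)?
7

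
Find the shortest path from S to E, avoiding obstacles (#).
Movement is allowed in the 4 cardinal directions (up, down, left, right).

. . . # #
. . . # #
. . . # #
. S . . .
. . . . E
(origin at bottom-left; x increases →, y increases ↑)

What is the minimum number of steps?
4
(one shortest path: (1, 1) → (2, 1) → (3, 1) → (4, 1) → (4, 0))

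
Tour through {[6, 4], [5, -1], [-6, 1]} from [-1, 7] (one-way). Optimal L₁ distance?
29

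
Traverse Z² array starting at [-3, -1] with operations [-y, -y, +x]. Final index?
(-2, -3)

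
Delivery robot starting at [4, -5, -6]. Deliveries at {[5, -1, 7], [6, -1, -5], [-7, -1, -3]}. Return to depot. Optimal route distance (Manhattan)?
60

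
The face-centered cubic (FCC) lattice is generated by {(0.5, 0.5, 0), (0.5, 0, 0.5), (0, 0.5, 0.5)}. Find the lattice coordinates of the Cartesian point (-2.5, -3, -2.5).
-3b₁ - 2b₂ - 3b₃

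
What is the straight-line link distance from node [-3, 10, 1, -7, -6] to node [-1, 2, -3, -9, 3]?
13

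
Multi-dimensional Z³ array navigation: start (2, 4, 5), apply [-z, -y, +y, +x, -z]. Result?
(3, 4, 3)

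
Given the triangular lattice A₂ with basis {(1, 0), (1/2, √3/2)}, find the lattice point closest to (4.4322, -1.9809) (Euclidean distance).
(4, -1.732)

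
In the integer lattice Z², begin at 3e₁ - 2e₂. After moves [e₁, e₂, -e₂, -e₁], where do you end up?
(3, -2)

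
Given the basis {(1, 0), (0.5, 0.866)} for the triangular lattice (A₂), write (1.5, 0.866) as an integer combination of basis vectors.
b₁ + b₂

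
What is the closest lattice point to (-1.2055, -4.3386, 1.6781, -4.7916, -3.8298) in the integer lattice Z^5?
(-1, -4, 2, -5, -4)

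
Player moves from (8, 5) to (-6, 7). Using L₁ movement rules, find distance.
16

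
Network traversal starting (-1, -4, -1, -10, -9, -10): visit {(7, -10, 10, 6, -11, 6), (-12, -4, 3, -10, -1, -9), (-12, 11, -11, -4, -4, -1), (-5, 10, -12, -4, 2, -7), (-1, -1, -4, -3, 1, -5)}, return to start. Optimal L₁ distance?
240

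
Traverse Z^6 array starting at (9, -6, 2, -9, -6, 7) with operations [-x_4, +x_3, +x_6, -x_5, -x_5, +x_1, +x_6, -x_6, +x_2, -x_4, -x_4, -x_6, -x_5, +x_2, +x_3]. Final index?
(10, -4, 4, -12, -9, 7)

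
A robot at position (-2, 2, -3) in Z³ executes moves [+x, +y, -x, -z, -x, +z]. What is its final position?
(-3, 3, -3)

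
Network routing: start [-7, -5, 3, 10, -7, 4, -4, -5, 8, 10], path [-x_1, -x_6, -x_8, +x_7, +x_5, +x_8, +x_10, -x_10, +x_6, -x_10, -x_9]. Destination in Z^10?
(-8, -5, 3, 10, -6, 4, -3, -5, 7, 9)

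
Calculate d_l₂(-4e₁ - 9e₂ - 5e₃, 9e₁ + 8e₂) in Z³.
21.9773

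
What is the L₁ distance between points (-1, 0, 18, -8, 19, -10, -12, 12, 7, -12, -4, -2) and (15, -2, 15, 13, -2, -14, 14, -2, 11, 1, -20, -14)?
152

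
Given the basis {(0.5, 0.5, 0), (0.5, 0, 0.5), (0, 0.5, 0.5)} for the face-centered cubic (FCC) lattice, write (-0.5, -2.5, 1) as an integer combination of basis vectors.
-4b₁ + 3b₂ - b₃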